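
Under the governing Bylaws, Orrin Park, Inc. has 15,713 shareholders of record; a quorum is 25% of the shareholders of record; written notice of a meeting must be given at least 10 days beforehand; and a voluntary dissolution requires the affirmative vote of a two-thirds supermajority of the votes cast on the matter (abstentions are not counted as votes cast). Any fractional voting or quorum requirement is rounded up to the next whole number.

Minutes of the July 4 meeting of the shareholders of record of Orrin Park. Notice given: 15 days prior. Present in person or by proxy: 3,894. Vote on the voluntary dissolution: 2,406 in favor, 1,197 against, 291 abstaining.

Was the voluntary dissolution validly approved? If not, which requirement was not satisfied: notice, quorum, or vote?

Notice: 15 days given; 10 required. Satisfied.
Quorum: 25% of 15,713 = 3,928.25, rounded up to 3,929; 3,894 present. Not satisfied.
Vote: requires two-thirds of the votes cast (3,894 − 291 abstaining = 3,603); 2/3 of 3603 = 2402, so 2,402 needed; 2,406 in favor. Satisfied.

Invalid — quorum requirement not satisfied.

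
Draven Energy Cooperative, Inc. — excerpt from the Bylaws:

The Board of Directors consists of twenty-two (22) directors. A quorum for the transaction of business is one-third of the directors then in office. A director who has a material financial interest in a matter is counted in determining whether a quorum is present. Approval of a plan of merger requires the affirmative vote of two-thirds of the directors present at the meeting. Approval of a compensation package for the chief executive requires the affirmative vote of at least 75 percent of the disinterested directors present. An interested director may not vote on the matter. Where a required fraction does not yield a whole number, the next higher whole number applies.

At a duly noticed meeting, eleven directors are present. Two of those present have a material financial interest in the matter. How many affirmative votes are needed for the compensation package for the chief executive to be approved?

7

The compensation package for the chief executive requires three-fourths of the disinterested directors present (11 − 2 = 9).
3/4 of 9 = 6.75, rounded up to 7.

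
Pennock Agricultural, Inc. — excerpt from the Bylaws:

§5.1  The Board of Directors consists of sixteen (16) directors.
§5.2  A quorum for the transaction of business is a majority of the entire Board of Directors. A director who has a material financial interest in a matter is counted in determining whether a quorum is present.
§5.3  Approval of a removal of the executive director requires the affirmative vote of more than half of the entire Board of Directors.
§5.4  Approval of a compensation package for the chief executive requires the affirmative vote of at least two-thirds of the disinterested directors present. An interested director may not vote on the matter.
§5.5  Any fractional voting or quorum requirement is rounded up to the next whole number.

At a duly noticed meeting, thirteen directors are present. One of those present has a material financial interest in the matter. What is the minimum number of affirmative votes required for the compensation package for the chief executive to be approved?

The compensation package for the chief executive requires two-thirds of the disinterested directors present (13 − 1 = 12).
2/3 of 12 = 8.

8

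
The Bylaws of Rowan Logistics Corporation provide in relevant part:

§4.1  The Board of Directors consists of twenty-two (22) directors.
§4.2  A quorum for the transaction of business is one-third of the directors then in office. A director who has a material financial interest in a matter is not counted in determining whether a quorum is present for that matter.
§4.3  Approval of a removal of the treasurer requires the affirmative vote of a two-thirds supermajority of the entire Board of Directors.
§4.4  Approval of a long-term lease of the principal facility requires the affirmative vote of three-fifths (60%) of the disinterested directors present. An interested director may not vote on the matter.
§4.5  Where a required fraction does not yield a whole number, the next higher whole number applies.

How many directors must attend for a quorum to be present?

1/3 of 22 = 7.33, rounded up to 8.

8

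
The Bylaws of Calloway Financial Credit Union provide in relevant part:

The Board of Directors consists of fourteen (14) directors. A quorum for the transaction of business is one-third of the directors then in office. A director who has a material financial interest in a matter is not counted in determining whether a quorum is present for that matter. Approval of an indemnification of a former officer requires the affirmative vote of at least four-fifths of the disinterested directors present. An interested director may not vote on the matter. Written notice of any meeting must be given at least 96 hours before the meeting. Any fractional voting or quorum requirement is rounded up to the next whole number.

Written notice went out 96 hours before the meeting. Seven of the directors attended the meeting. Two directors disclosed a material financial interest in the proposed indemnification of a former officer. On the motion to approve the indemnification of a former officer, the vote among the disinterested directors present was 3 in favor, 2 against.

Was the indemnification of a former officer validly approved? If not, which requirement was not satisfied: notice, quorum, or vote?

Notice: 96 hours given; 96 required (96 ≥ 96). Satisfied.
Quorum: 7 present, but the 2 interested directors do not count, leaving 5. Quorum is 5. Satisfied.
Vote: the indemnification of a former officer requires four-fifths of the disinterested directors present (7 − 2 = 5). 4/5 of 5 = 4, so 4 affirmative votes are needed; 3 voted in favor. Not satisfied.

Invalid — vote requirement not satisfied.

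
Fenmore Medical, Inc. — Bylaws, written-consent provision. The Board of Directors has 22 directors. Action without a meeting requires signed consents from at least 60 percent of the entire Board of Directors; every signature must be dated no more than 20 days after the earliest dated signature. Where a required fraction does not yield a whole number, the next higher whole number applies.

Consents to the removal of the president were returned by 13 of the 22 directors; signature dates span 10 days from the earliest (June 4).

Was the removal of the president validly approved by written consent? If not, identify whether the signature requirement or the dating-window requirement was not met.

Not effective — insufficient signatures.

Signatures required: at least 60 percent of 22 — 3/5 of 22 = 13.20, rounded up to 14, so 14 needed; 13 signed. Insufficient.
Dating window: the latest signature is 10 days after the earliest; the limit is 20 days. Within the window.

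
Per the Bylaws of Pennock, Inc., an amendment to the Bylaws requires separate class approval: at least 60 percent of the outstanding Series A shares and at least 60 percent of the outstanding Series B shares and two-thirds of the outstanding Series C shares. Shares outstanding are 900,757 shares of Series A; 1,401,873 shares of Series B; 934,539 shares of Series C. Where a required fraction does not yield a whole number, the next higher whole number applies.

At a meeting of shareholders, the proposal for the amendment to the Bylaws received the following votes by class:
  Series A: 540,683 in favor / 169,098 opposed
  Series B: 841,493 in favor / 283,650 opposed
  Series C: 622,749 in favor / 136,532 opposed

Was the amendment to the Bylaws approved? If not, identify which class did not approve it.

Not approved — the Series C shares did not give the required vote.

Series A: 3/5 of 900757 = 540454.20, rounded up to 540455; 540,455 required, 540,683 in favor — approved.
Series B: 3/5 of 1401873 = 841123.80, rounded up to 841124; 841,124 required, 841,493 in favor — approved.
Series C: 2/3 of 934539 = 623026; 623,026 required, 622,749 in favor — not approved.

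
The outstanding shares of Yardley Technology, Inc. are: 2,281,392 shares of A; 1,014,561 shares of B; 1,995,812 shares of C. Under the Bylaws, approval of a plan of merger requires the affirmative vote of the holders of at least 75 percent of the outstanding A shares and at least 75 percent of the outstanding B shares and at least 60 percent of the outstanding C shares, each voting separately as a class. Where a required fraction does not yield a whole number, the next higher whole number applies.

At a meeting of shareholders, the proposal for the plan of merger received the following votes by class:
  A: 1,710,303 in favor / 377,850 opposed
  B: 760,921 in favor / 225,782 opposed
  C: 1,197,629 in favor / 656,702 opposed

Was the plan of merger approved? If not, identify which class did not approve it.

A: 3/4 of 2281392 = 1711044; 1,711,044 required, 1,710,303 in favor — not approved.
B: 3/4 of 1014561 = 760920.75, rounded up to 760921; 760,921 required, 760,921 in favor — approved.
C: 3/5 of 1995812 = 1197487.20, rounded up to 1197488; 1,197,488 required, 1,197,629 in favor — approved.

Not approved — the A shares did not give the required vote.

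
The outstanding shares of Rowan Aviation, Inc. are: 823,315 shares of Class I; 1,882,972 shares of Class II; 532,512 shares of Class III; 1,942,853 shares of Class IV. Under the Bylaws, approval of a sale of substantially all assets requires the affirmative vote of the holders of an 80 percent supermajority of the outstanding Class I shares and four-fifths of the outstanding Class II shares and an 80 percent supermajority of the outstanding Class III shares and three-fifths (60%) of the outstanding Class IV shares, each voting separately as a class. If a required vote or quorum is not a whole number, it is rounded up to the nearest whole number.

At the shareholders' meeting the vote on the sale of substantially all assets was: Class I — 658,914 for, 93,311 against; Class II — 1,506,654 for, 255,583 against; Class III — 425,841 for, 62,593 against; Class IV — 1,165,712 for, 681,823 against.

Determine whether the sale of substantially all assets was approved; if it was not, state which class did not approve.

Not approved — the Class III shares did not give the required vote.

Class I: 4/5 of 823315 = 658652; 658,652 required, 658,914 in favor — approved.
Class II: 4/5 of 1882972 = 1506377.60, rounded up to 1506378; 1,506,378 required, 1,506,654 in favor — approved.
Class III: 4/5 of 532512 = 426009.60, rounded up to 426010; 426,010 required, 425,841 in favor — not approved.
Class IV: 3/5 of 1942853 = 1165711.80, rounded up to 1165712; 1,165,712 required, 1,165,712 in favor — approved.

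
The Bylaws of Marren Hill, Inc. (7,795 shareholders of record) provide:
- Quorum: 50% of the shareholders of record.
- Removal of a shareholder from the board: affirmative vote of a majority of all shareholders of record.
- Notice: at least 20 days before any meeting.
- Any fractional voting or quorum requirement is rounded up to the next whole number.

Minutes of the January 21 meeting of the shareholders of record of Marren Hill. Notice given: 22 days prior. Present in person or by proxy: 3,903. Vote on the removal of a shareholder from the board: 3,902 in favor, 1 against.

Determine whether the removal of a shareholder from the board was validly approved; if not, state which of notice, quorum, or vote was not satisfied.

Valid — all requirements satisfied.

Notice: 22 days given; 20 required. Satisfied.
Quorum: 50% of 7,795 = 3,897.50, rounded up to 3,898; 3,903 present. Satisfied.
Vote: requires a majority of all shareholders of record (7,795); a majority of 7795 is 3898, so 3,898 needed; 3,902 in favor. Satisfied.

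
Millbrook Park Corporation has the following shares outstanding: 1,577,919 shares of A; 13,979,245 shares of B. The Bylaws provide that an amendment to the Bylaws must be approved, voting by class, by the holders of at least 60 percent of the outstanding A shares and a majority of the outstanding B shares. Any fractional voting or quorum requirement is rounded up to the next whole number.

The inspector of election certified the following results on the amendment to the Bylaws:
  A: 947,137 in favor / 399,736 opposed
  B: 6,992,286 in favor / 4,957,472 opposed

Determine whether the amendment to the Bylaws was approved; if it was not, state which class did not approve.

A: 3/5 of 1577919 = 946751.40, rounded up to 946752; 946,752 required, 947,137 in favor — approved.
B: a majority of 13979245 is 6989623; 6,989,623 required, 6,992,286 in favor — approved.

Approved — every class gave the required vote.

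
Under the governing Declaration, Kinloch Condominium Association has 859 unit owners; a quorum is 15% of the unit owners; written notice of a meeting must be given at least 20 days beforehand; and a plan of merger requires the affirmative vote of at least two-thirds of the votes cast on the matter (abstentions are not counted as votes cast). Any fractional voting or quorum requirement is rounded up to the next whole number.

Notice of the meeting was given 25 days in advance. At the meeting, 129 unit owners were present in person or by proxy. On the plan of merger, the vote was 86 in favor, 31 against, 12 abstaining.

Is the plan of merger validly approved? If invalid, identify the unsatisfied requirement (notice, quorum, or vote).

Notice: 25 days given; 20 required. Satisfied.
Quorum: 15% of 859 = 128.85, rounded up to 129; 129 present. Satisfied.
Vote: requires two-thirds of the votes cast (129 − 12 abstaining = 117); 2/3 of 117 = 78, so 78 needed; 86 in favor. Satisfied.

Valid — all requirements satisfied.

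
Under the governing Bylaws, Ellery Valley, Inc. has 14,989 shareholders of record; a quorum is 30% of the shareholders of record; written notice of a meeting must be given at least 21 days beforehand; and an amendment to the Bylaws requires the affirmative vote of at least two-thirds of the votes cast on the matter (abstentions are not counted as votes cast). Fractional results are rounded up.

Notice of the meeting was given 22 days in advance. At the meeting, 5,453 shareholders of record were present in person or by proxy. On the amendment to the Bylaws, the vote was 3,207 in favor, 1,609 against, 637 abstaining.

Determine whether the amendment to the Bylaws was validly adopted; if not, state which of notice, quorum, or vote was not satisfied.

Invalid — vote requirement not satisfied.

Notice: 22 days given; 21 required. Satisfied.
Quorum: 30% of 14,989 = 4,496.70, rounded up to 4,497; 5,453 present. Satisfied.
Vote: requires two-thirds of the votes cast (5,453 − 637 abstaining = 4,816); 2/3 of 4816 = 3210.67, rounded up to 3211, so 3,211 needed; 3,207 in favor. Not satisfied.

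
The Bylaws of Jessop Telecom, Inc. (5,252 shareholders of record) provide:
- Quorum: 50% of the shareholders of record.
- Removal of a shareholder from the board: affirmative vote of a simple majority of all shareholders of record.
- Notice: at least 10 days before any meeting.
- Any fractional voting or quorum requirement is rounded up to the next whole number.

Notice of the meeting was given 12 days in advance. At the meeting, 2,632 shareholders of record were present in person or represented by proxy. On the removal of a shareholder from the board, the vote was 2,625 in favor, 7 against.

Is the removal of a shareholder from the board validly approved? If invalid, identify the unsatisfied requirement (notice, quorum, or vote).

Notice: 12 days given; 10 required. Satisfied.
Quorum: 50% of 5,252 = 2,626; 2,632 present. Satisfied.
Vote: requires a majority of all shareholders of record (5,252); a majority of 5252 is 2627, so 2,627 needed; 2,625 in favor. Not satisfied.

Invalid — vote requirement not satisfied.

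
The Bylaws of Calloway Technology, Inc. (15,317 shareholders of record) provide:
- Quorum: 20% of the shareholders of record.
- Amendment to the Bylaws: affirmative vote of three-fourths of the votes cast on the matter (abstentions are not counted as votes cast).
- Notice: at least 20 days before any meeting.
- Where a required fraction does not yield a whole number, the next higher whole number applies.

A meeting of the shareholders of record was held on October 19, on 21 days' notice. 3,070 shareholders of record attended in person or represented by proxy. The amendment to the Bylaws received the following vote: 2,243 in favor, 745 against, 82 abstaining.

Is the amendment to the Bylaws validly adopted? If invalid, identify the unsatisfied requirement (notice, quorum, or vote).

Valid — all requirements satisfied.

Notice: 21 days given; 20 required. Satisfied.
Quorum: 20% of 15,317 = 3,063.40, rounded up to 3,064; 3,070 present. Satisfied.
Vote: requires three-fourths of the votes cast (3,070 − 82 abstaining = 2,988); 3/4 of 2988 = 2241, so 2,241 needed; 2,243 in favor. Satisfied.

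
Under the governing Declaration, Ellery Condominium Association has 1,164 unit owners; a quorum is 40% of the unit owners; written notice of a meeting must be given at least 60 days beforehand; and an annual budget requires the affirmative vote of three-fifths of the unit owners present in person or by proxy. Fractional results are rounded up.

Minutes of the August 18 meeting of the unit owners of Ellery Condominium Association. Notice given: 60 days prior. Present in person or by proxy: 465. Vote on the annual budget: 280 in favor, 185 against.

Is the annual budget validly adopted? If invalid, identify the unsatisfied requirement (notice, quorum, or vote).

Notice: 60 days given; 60 required. Satisfied.
Quorum: 40% of 1,164 = 465.60, rounded up to 466; 465 present. Not satisfied.
Vote: requires three-fifths of those present (465); 3/5 of 465 = 279, so 279 needed; 280 in favor. Satisfied.

Invalid — quorum requirement not satisfied.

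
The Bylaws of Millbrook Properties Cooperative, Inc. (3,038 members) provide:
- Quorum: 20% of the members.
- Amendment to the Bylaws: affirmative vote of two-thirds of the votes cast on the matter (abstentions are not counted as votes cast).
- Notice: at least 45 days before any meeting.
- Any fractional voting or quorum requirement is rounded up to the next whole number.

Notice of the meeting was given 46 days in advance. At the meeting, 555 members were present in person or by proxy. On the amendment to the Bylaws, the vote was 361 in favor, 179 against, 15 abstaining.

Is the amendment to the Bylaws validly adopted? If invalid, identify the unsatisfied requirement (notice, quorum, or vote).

Invalid — quorum requirement not satisfied.

Notice: 46 days given; 45 required. Satisfied.
Quorum: 20% of 3,038 = 607.60, rounded up to 608; 555 present. Not satisfied.
Vote: requires two-thirds of the votes cast (555 − 15 abstaining = 540); 2/3 of 540 = 360, so 360 needed; 361 in favor. Satisfied.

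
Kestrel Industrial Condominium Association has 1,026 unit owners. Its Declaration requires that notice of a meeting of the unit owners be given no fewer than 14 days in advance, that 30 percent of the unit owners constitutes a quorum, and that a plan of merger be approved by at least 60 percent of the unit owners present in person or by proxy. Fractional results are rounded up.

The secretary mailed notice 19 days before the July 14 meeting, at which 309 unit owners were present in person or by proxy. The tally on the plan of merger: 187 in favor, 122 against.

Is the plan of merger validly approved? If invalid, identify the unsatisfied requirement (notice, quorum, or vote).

Notice: 19 days given; 14 required. Satisfied.
Quorum: 30% of 1,026 = 307.80, rounded up to 308; 309 present. Satisfied.
Vote: requires three-fifths of those present (309); 3/5 of 309 = 185.40, rounded up to 186, so 186 needed; 187 in favor. Satisfied.

Valid — all requirements satisfied.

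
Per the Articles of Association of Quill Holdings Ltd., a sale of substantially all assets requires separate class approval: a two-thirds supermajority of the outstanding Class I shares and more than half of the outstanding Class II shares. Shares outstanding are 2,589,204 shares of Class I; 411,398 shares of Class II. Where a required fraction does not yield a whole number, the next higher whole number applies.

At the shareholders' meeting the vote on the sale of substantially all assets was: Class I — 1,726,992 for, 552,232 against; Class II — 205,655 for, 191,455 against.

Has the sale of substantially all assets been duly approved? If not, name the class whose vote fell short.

Not approved — the Class II shares did not give the required vote.

Class I: 2/3 of 2589204 = 1726136; 1,726,136 required, 1,726,992 in favor — approved.
Class II: a majority of 411398 is 205700; 205,700 required, 205,655 in favor — not approved.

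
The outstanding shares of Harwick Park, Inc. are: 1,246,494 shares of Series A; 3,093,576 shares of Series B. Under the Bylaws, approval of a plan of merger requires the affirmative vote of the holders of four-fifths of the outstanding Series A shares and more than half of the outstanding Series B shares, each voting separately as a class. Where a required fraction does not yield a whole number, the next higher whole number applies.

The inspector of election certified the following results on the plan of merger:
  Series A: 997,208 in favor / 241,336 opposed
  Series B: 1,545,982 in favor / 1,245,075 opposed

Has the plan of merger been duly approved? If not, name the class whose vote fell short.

Series A: 4/5 of 1246494 = 997195.20, rounded up to 997196; 997,196 required, 997,208 in favor — approved.
Series B: a majority of 3093576 is 1546789; 1,546,789 required, 1,545,982 in favor — not approved.

Not approved — the Series B shares did not give the required vote.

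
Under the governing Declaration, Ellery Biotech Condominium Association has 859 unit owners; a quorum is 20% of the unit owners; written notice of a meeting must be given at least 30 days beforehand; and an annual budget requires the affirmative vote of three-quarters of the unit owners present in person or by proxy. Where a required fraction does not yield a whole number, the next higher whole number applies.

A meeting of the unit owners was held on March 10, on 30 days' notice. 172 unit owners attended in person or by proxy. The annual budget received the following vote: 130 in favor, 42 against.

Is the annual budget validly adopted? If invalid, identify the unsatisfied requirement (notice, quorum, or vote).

Valid — all requirements satisfied.

Notice: 30 days given; 30 required. Satisfied.
Quorum: 20% of 859 = 171.80, rounded up to 172; 172 present. Satisfied.
Vote: requires three-fourths of those present (172); 3/4 of 172 = 129, so 129 needed; 130 in favor. Satisfied.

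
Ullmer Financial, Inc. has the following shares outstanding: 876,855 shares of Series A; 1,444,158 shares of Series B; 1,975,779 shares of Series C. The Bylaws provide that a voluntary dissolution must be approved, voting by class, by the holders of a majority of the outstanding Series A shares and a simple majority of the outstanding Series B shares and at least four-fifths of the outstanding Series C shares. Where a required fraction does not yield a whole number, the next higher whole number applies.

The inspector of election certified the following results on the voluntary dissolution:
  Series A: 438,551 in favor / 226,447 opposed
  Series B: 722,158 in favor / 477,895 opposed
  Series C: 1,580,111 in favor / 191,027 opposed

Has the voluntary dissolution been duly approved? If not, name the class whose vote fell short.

Series A: a majority of 876855 is 438428; 438,428 required, 438,551 in favor — approved.
Series B: a majority of 1444158 is 722080; 722,080 required, 722,158 in favor — approved.
Series C: 4/5 of 1975779 = 1580623.20, rounded up to 1580624; 1,580,624 required, 1,580,111 in favor — not approved.

Not approved — the Series C shares did not give the required vote.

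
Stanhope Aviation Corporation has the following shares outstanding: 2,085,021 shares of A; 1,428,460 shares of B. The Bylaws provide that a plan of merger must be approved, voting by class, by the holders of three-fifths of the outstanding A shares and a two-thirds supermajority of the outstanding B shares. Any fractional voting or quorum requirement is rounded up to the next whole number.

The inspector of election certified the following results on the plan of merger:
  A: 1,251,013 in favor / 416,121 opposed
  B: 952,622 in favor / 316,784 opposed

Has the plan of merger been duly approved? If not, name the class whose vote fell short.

A: 3/5 of 2085021 = 1251012.60, rounded up to 1251013; 1,251,013 required, 1,251,013 in favor — approved.
B: 2/3 of 1428460 = 952306.67, rounded up to 952307; 952,307 required, 952,622 in favor — approved.

Approved — every class gave the required vote.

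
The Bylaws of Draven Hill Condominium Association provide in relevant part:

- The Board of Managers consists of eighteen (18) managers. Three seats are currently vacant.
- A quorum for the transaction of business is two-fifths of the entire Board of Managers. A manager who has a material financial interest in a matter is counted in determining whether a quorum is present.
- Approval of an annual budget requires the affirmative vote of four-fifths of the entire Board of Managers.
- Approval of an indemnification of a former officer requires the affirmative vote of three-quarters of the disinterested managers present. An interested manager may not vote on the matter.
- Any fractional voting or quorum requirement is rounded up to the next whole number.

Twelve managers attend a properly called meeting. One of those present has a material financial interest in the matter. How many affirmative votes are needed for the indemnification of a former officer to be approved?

9

The indemnification of a former officer requires three-fourths of the disinterested managers present (12 − 1 = 11).
3/4 of 11 = 8.25, rounded up to 9.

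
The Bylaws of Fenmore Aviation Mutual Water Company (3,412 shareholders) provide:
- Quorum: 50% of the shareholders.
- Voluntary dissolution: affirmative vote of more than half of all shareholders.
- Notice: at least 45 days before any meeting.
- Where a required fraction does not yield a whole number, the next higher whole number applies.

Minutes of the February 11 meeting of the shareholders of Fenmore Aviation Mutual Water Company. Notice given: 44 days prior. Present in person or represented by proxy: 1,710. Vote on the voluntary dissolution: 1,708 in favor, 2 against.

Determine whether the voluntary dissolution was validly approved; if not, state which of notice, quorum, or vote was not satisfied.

Invalid — notice requirement not satisfied.

Notice: 44 days given; 45 required. Not satisfied.
Quorum: 50% of 3,412 = 1,706; 1,710 present. Satisfied.
Vote: requires a majority of all shareholders (3,412); a majority of 3412 is 1707, so 1,707 needed; 1,708 in favor. Satisfied.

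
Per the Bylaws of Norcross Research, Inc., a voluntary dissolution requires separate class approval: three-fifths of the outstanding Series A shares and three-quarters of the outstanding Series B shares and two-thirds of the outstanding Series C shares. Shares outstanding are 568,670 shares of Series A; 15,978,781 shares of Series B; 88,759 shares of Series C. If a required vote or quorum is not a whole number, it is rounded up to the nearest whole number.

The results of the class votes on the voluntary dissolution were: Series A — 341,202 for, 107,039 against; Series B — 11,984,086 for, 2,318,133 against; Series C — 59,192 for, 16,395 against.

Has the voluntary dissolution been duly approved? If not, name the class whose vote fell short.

Approved — every class gave the required vote.

Series A: 3/5 of 568670 = 341202; 341,202 required, 341,202 in favor — approved.
Series B: 3/4 of 15978781 = 11984085.75, rounded up to 11984086; 11,984,086 required, 11,984,086 in favor — approved.
Series C: 2/3 of 88759 = 59172.67, rounded up to 59173; 59,173 required, 59,192 in favor — approved.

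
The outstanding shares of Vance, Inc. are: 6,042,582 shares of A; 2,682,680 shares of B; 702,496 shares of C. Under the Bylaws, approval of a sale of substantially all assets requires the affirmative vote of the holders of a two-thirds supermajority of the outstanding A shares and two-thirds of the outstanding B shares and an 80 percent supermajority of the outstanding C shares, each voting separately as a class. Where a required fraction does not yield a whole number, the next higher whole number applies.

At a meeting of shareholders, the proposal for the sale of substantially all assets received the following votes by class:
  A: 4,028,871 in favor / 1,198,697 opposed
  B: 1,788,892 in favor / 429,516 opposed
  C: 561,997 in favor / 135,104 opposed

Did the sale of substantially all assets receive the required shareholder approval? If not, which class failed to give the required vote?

A: 2/3 of 6042582 = 4028388; 4,028,388 required, 4,028,871 in favor — approved.
B: 2/3 of 2682680 = 1788453.33, rounded up to 1788454; 1,788,454 required, 1,788,892 in favor — approved.
C: 4/5 of 702496 = 561996.80, rounded up to 561997; 561,997 required, 561,997 in favor — approved.

Approved — every class gave the required vote.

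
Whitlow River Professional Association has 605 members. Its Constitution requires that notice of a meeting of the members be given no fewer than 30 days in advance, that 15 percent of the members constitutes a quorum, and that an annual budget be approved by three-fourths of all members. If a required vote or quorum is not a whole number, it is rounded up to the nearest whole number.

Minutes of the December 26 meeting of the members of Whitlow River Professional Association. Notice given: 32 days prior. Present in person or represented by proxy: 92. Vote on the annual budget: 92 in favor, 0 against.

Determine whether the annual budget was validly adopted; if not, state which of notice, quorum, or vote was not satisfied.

Invalid — vote requirement not satisfied.

Notice: 32 days given; 30 required. Satisfied.
Quorum: 15% of 605 = 90.75, rounded up to 91; 92 present. Satisfied.
Vote: requires three-fourths of all members (605); 3/4 of 605 = 453.75, rounded up to 454, so 454 needed; 92 in favor. Not satisfied.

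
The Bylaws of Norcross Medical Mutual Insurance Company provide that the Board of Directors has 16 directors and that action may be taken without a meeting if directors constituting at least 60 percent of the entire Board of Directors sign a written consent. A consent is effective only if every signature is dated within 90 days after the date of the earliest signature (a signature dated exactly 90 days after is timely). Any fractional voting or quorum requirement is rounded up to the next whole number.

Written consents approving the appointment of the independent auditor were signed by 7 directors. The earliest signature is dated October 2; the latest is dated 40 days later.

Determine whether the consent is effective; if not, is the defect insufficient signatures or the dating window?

Not effective — insufficient signatures.

Signatures required: at least 60 percent of 16 — 3/5 of 16 = 9.60, rounded up to 10, so 10 needed; 7 signed. Insufficient.
Dating window: the latest signature is 40 days after the earliest; the limit is 90 days. Within the window.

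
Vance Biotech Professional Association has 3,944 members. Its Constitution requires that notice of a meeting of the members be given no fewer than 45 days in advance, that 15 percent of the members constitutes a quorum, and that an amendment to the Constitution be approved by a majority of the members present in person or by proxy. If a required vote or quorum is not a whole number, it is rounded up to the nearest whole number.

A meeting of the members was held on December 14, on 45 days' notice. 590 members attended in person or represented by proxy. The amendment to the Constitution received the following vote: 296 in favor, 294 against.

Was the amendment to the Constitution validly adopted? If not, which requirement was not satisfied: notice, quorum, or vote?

Invalid — quorum requirement not satisfied.

Notice: 45 days given; 45 required. Satisfied.
Quorum: 15% of 3,944 = 591.60, rounded up to 592; 590 present. Not satisfied.
Vote: requires a majority of those present (590); a majority of 590 is 296, so 296 needed; 296 in favor. Satisfied.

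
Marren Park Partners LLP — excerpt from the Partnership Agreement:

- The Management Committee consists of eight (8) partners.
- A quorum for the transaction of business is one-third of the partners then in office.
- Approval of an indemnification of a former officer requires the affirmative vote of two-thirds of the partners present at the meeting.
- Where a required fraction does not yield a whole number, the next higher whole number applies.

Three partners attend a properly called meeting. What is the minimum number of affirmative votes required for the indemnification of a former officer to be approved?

The indemnification of a former officer requires two-thirds of the partners present (3).
2/3 of 3 = 2.

2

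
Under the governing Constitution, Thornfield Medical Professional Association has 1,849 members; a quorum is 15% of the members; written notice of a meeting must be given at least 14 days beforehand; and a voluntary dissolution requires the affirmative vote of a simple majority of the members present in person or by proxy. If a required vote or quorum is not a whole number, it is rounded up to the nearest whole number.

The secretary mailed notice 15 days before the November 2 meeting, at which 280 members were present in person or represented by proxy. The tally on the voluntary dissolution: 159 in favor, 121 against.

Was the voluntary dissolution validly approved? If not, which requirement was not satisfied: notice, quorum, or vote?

Notice: 15 days given; 14 required. Satisfied.
Quorum: 15% of 1,849 = 277.35, rounded up to 278; 280 present. Satisfied.
Vote: requires a majority of those present (280); a majority of 280 is 141, so 141 needed; 159 in favor. Satisfied.

Valid — all requirements satisfied.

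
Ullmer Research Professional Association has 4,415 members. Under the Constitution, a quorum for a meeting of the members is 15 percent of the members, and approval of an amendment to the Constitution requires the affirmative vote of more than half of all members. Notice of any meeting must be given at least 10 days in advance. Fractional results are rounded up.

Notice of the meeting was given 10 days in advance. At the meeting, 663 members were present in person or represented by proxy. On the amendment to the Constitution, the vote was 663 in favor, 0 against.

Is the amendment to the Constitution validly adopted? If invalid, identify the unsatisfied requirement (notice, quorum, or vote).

Notice: 10 days given; 10 required. Satisfied.
Quorum: 15% of 4,415 = 662.25, rounded up to 663; 663 present. Satisfied.
Vote: requires a majority of all members (4,415); a majority of 4415 is 2208, so 2,208 needed; 663 in favor. Not satisfied.

Invalid — vote requirement not satisfied.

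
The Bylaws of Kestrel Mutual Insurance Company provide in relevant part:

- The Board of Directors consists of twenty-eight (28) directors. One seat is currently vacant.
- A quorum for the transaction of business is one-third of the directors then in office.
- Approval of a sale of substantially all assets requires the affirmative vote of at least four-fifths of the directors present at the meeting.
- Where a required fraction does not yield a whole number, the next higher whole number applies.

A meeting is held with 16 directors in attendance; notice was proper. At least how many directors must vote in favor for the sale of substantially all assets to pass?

The sale of substantially all assets requires four-fifths of the directors present (16).
4/5 of 16 = 12.80, rounded up to 13.

13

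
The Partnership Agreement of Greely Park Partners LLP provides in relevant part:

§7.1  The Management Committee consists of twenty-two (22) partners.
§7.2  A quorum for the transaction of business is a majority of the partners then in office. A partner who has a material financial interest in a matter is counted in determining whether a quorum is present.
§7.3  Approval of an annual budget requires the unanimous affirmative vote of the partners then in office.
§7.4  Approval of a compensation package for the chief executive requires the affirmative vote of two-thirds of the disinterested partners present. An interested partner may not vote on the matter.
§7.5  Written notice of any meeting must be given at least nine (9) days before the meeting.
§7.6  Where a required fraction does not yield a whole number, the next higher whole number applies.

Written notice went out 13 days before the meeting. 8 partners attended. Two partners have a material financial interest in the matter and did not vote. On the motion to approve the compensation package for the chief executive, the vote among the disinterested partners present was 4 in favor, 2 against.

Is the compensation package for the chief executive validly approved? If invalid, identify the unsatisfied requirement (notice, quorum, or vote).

Invalid — quorum requirement not satisfied.

Notice: 13 days given; 9 required (13 ≥ 9). Satisfied.
Quorum: 8 present (interested partners count toward quorum); quorum is 12. Not satisfied.
Vote: the compensation package for the chief executive requires two-thirds of the disinterested partners present (8 − 2 = 6). 2/3 of 6 = 4, so 4 affirmative votes are needed; 4 voted in favor. Satisfied. (Moot — without a quorum no business can be validly transacted.)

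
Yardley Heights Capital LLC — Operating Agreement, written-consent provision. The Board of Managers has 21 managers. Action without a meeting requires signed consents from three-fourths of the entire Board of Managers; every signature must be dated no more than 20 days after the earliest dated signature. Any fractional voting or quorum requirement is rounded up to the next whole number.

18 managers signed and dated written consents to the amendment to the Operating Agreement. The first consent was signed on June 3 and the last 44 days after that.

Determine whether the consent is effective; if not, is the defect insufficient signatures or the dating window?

Signatures required: three-fourths of 21 — 3/4 of 21 = 15.75, rounded up to 16, so 16 needed; 18 signed. Sufficient.
Dating window: the latest signature is 44 days after the earliest; the limit is 20 days. Outside the window.

Not effective — dating-window requirement not satisfied.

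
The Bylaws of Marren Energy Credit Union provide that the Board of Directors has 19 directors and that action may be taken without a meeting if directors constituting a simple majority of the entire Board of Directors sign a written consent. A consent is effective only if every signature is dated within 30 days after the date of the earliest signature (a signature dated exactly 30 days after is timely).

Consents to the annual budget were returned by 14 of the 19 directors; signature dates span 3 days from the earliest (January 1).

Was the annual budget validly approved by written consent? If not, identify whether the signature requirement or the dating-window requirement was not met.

Signatures required: a simple majority of 19 — a majority of 19 is 10, so 10 needed; 14 signed. Sufficient.
Dating window: the latest signature is 3 days after the earliest; the limit is 30 days. Within the window.

Effective — both the signature and dating-window requirements are satisfied.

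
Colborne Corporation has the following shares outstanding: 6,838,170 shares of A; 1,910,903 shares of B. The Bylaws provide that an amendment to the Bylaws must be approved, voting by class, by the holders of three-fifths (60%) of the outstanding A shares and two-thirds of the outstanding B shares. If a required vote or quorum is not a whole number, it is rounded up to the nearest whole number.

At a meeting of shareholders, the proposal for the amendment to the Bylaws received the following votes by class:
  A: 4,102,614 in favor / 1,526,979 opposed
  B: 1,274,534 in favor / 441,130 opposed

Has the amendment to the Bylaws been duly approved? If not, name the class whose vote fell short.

Not approved — the A shares did not give the required vote.

A: 3/5 of 6838170 = 4102902; 4,102,902 required, 4,102,614 in favor — not approved.
B: 2/3 of 1910903 = 1273935.33, rounded up to 1273936; 1,273,936 required, 1,274,534 in favor — approved.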